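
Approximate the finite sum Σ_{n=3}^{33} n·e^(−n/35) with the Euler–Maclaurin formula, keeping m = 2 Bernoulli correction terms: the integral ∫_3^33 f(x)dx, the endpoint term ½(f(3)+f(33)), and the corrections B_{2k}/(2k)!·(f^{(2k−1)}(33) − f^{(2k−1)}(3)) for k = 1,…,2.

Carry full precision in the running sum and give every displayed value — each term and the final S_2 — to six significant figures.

Integral: ∫_3^33 x·e^(−x/35) dx = 293.707.
½[f(3) + f(33)] = ½[2.75357 + 12.8539] = 7.80375.
Running total after boundary: 301.511.
Order-1 term: 1/12 · (0.0222579 − 0.839183) = -0.0680771.
After k=1: 301.443.
Order-2 term: −1/720 · (0.000654110 − 0.00218359) = 2.12428e-06.

S_2 ≈ 301.443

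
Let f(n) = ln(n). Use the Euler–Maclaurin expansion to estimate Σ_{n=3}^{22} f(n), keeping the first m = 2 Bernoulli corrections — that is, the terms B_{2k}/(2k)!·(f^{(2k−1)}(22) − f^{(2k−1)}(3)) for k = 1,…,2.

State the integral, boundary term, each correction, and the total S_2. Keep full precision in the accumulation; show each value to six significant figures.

S_2 ≈ 47.7780

The integral term ∫_3^22 ln(x) dx = 45.7071.
½[f(3) + f(22)] = ½[1.09861 + 3.09104] = 2.09483.
Integral + boundary = 47.8019.
Correction k=1: B_{2}/2! · (f^{(1)}(22) − f^{(1)}(3)) = 1/12 · (0.0454545 − 0.333333) = -0.0239899.
Partial sum through k=1: 47.7779.
Correction k=2: B_{4}/4! · (f^{(3)}(22) − f^{(3)}(3)) = −1/720 · (0.000187829 − 0.0740741) = 0.000102620.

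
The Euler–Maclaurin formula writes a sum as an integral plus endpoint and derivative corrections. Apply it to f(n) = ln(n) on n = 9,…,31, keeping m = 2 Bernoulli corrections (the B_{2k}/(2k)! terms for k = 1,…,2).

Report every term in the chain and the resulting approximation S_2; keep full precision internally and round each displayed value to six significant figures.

S_2 ≈ 67.4876

Integral: ∫_9^31 ln(x) dx = 64.6786.
Boundary: ½(f(9) + f(31)) = ½(2.19722 + 3.43399) = 2.81561.
Integral + boundary = 67.4942.
k=1: B_{2}/(2)! × [f^{(1)}(31) − f^{(1)}(9)] = 1/12 × (0.0322581 − 0.111111) = -0.00657109.
Running total after k=1: 67.4876.
k=2: B_{4}/(4)! × [f^{(3)}(31) − f^{(3)}(9)] = −1/720 × (6.71344e-05 − 0.00274348) = 3.71715e-06.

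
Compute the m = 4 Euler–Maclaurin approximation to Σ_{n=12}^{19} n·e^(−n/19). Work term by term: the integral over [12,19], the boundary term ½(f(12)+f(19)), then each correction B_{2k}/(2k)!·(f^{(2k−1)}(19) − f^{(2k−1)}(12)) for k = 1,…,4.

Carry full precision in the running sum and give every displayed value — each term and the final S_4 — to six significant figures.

S_4 ≈ 54.2617

∫_12^19 x·e^(−x/19) dx evaluates to 47.5927.
½[f(12) + f(19)] = ½[6.38102 + 6.98971] = 6.68536.
Integral + boundary = 54.2781.
Correction k=1: B_{2}/2! · (f^{(1)}(19) − f^{(1)}(12)) = 1/12 · (0.00000 − 0.195908) = -0.0163257.
Partial sum through k=1: 54.2617.
Correction k=2: B_{4}/4! · (f^{(3)}(19) − f^{(3)}(12)) = −1/720 · (0.00203811 − 0.00348867) = 2.01467e-06.
Partial sum through k=2: 54.2617.
Correction k=3: B_{6}/6! · (f^{(5)}(19) − f^{(5)}(12)) = 1/30240 · (1.12915e-05 − 1.78246e-05) = -2.16041e-10.
Partial sum through k=3: 54.2617.
Correction k=4: B_{8}/8! · (f^{(7)}(19) − f^{(7)}(12)) = −1/1209600 · (4.69175e-08 − 7.19812e-08) = 2.07206e-14.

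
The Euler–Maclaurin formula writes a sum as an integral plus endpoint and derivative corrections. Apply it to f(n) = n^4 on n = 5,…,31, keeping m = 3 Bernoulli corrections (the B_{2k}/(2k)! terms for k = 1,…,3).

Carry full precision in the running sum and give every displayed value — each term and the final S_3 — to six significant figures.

The integral term ∫_5^31 x^4 dx = 5.72521e+06.
Boundary: ½(f(5) + f(31)) = ½(625.000 + 923521) = 462073.
So far: 6.18728e+06.
Order-1 term: 1/12 · (119164 − 500.000) = 9888.67.
After k=1: 6.19717e+06.
Order-2 term: −1/720 · (744.000 − 120.000) = -0.866667.
After k=2: 6.19717e+06.
Order-3 term: 1/30240 · (0.00000 − 0.00000) = 0.00000.

S_3 ≈ 6.19717e+06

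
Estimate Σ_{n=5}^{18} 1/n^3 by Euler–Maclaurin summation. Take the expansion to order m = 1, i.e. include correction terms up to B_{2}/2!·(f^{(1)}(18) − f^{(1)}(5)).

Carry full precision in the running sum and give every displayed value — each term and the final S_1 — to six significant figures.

Integral: ∫_5^18 1/x^3 dx = 0.0184568.
½[f(5) + f(18)] = ½[0.00800000 + 0.000171468] = 0.00408573.
So far: 0.0225425.
Correction k=1: B_{2}/2! · (f^{(1)}(18) − f^{(1)}(5)) = 1/12 · (-2.85780e-05 − (-0.00480000)) = 0.000397619.

S_1 ≈ 0.0229401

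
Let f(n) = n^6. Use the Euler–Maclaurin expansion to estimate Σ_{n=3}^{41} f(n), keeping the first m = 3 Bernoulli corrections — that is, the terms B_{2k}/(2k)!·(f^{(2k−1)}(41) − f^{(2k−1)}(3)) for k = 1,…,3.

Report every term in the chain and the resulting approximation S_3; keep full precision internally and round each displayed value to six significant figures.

The integral term ∫_3^41 x^6 dx = 2.78220e+10.
Boundary: ½(f(3) + f(41)) = ½(729.000 + 4.75010e+09) = 2.37505e+09.
Integral + boundary = 3.01971e+10.
k=1: B_{2}/(2)! × [f^{(1)}(41) − f^{(1)}(3)] = 1/12 × (6.95137e+08 − 1458.00) = 5.79280e+07.
Partial sum through k=1: 3.02550e+10.
k=2: B_{4}/(4)! × [f^{(3)}(41) − f^{(3)}(3)] = −1/720 × (8.27052e+06 − 3240.00) = -11482.3.
Partial sum through k=2: 3.02550e+10.
k=3: B_{6}/(6)! × [f^{(5)}(41) − f^{(5)}(3)] = 1/30240 × (29520.0 − 2160.00) = 0.904762.

S_3 ≈ 3.02550e+10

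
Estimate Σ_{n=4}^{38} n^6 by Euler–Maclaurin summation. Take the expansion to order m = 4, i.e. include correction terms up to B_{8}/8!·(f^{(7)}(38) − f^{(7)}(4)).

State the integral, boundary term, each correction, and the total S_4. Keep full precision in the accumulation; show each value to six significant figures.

∫_4^38 x^6 dx evaluates to 1.63451e+10.
Endpoint term: (f(4) + f(38))/2 = (4096.00 + 3.01094e+09)/2 = 1.50547e+09.
Running total after boundary: 1.78506e+10.
k=1: B_{2}/(2)! × [f^{(1)}(38) − f^{(1)}(4)] = 1/12 × (4.75411e+08 − 6144.00) = 3.96171e+07.
After k=1: 1.78902e+10.
k=2: B_{4}/(4)! × [f^{(3)}(38) − f^{(3)}(4)] = −1/720 × (6.58464e+06 − 7680.00) = -9134.67.
After k=2: 1.78902e+10.
k=3: B_{6}/(6)! × [f^{(5)}(38) − f^{(5)}(4)] = 1/30240 × (27360.0 − 2880.00) = 0.809524.
After k=3: 1.78902e+10.
k=4: B_{8}/(8)! × [f^{(7)}(38) − f^{(7)}(4)] = −1/1209600 × (0.00000 − 0.00000) = 0.00000.

S_4 ≈ 1.78902e+10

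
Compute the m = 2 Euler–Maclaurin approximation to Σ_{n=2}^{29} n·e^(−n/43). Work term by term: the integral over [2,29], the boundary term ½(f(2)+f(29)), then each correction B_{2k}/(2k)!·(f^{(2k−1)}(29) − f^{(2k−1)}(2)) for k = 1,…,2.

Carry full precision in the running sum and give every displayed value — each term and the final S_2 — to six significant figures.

∫_2^29 x·e^(−x/43) dx evaluates to 269.796.
Endpoint term: (f(2) + f(29))/2 = (1.90911 + 14.7741)/2 = 8.34162.
Running total after boundary: 278.138.
k=1: B_{2}/(2)! × [f^{(1)}(29) − f^{(1)}(2)] = 1/12 × (0.165868 − 0.910156) = -0.0620239.
Partial sum through k=1: 278.076.
k=2: B_{4}/(4)! × [f^{(3)}(29) − f^{(3)}(2)] = −1/720 × (0.000640764 − 0.00152475) = 1.22776e-06.

S_2 ≈ 278.076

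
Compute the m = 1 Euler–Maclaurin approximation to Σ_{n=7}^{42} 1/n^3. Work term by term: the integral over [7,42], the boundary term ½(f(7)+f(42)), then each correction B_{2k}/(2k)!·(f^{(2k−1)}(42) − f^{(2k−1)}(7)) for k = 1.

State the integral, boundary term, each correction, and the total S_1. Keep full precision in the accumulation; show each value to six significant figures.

S_1 ≈ 0.0114892

The integral term ∫_7^42 1/x^3 dx = 0.00992063.
½[f(7) + f(42)] = ½[0.00291545 + 1.34975e-05] = 0.00146447.
Integral + boundary = 0.0113851.
Order-1 term: 1/12 · (-9.64104e-07 − (-0.00124948)) = 0.000104043.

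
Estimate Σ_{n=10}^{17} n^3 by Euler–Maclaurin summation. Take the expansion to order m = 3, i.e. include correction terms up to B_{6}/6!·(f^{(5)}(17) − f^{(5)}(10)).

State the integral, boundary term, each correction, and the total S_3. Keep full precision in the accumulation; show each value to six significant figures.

The integral term ∫_10^17 x^3 dx = 18380.2.
Boundary: ½(f(10) + f(17)) = ½(1000.00 + 4913.00) = 2956.50.
Running total after boundary: 21336.8.
Order-1 term: 1/12 · (867.000 − 300.000) = 47.2500.
After k=1: 21384.0.
Order-2 term: −1/720 · (6.00000 − 6.00000) = 0.00000.
After k=2: 21384.0.
Order-3 term: 1/30240 · (0.00000 − 0.00000) = 0.00000.

S_3 ≈ 21384.0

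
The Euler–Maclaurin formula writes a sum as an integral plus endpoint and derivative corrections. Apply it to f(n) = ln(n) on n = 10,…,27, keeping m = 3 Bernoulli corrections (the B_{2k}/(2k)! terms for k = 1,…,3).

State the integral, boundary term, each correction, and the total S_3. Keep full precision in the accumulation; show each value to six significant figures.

S_3 ≈ 51.7557

Integral: ∫_10^27 ln(x) dx = 48.9617.
Endpoint term: (f(10) + f(27))/2 = (2.30259 + 3.29584)/2 = 2.79921.
Integral + boundary = 51.7610.
Correction k=1: B_{2}/2! · (f^{(1)}(27) − f^{(1)}(10)) = 1/12 · (0.0370370 − 0.100000) = -0.00524691.
After k=1: 51.7557.
Correction k=2: B_{4}/4! · (f^{(3)}(27) − f^{(3)}(10)) = −1/720 · (0.000101611 − 0.00200000) = 2.63665e-06.
After k=2: 51.7557.
Correction k=3: B_{6}/6! · (f^{(5)}(27) − f^{(5)}(10)) = 1/30240 · (1.67260e-06 − 0.000240000) = -7.88120e-09.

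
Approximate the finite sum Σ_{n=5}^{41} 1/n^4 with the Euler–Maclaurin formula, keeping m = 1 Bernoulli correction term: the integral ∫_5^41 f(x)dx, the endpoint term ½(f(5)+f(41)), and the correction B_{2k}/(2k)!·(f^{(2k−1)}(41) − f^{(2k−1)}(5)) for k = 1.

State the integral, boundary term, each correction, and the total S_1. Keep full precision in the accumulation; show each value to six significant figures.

S_1 ≈ 0.00356867

Integral: ∫_5^41 1/x^4 dx = 0.00266183.
Endpoint term: (f(5) + f(41))/2 = (0.00160000 + 3.53887e-07)/2 = 0.000800177.
So far: 0.00346201.
Order-1 term: 1/12 · (-3.45256e-08 − (-0.00128000)) = 0.000106664.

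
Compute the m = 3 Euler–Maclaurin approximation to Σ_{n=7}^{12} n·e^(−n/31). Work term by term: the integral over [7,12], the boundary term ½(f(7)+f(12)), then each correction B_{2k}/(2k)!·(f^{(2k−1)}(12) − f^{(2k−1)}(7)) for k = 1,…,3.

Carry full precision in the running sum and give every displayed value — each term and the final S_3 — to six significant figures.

∫_7^12 x·e^(−x/31) dx evaluates to 34.7530.
½[f(7) + f(12)] = ½[5.58511 + 8.14830] = 6.86671.
Integral + boundary = 41.6197.
Correction k=1: B_{2}/2! · (f^{(1)}(12) − f^{(1)}(7)) = 1/12 · (0.416177 − 0.617708) = -0.0167942.
After k=1: 41.6029.
Correction k=2: B_{4}/4! · (f^{(3)}(12) − f^{(3)}(7)) = −1/720 · (0.00184623 − 0.00230328) = 6.34792e-07.
After k=2: 41.6029.
Correction k=3: B_{6}/6! · (f^{(5)}(12) − f^{(5)}(7)) = 1/30240 · (3.39167e-06 − 4.12465e-06) = -2.42386e-11.

S_3 ≈ 41.6029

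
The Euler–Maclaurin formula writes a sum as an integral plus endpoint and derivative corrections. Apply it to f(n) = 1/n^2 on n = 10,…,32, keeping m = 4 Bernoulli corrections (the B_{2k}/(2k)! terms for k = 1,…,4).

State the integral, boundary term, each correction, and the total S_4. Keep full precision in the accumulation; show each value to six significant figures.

S_4 ≈ 0.0743995

Integral: ∫_10^32 1/x^2 dx = 0.0687500.
½[f(10) + f(32)] = ½[0.0100000 + 0.000976562] = 0.00548828.
Running total after boundary: 0.0742383.
Correction k=1: B_{2}/2! · (f^{(1)}(32) − f^{(1)}(10)) = 1/12 · (-6.10352e-05 − (-0.00200000)) = 0.000161580.
Running total after k=1: 0.0743999.
Correction k=2: B_{4}/4! · (f^{(3)}(32) − f^{(3)}(10)) = −1/720 · (-7.15256e-07 − (-0.000240000)) = -3.32340e-07.
Running total after k=2: 0.0743995.
Correction k=3: B_{6}/6! · (f^{(5)}(32) − f^{(5)}(10)) = 1/30240 · (-2.09548e-08 − (-7.20000e-05)) = 2.38026e-09.
Running total after k=3: 0.0743995.
Correction k=4: B_{8}/8! · (f^{(7)}(32) − f^{(7)}(10)) = −1/1209600 · (-1.14596e-09 − (-4.03200e-05)) = -3.33324e-11.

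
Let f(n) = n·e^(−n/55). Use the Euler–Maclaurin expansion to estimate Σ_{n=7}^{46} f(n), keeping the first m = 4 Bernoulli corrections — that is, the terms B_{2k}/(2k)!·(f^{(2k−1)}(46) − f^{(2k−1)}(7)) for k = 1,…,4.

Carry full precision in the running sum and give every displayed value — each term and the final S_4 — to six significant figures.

Integral: ∫_7^46 x·e^(−x/55) dx = 595.594.
Boundary: ½(f(7) + f(46)) = ½(6.16345 + 19.9310) = 13.0472.
So far: 608.642.
Order-1 term: 1/12 · (0.0709009 − 0.768431) = -0.0581275.
Partial sum through k=1: 608.584.
Order-2 term: −1/720 · (0.000309907 − 0.000836171) = 7.30923e-07.
Partial sum through k=2: 608.584.
Order-3 term: 1/30240 · (1.97149e-07 − 4.68865e-07) = -8.98532e-12.
Partial sum through k=3: 608.584.
Order-4 term: −1/1209600 · (9.64790e-11 − 2.18615e-10) = 1.00972e-16.

S_4 ≈ 608.584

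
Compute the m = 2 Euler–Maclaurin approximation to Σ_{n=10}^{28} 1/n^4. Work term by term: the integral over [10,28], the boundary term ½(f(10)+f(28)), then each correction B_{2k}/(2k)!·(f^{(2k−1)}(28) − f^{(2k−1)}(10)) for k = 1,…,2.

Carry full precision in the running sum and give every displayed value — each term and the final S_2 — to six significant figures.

∫_10^28 1/x^4 dx evaluates to 0.000318149.
Endpoint term: (f(10) + f(28))/2 = (0.000100000 + 1.62693e-06)/2 = 5.08135e-05.
Running total after boundary: 0.000368962.
k=1: B_{2}/(2)! × [f^{(1)}(28) − f^{(1)}(10)] = 1/12 × (-2.32418e-07 − (-4.00000e-05)) = 3.31397e-06.
After k=1: 0.000372276.
k=2: B_{4}/(4)! × [f^{(3)}(28) − f^{(3)}(10)] = −1/720 × (-8.89355e-09 − (-1.20000e-05)) = -1.66543e-08.

S_2 ≈ 0.000372259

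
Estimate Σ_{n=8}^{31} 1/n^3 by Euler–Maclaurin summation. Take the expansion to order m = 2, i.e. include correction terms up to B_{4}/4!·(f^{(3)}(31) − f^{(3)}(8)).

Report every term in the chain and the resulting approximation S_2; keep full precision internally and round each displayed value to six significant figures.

S_2 ≈ 0.00834600

The integral term ∫_8^31 1/x^3 dx = 0.00729221.
Boundary: ½(f(8) + f(31)) = ½(0.00195312 + 3.35672e-05) = 0.000993346.
Integral + boundary = 0.00828555.
k=1: B_{2}/(2)! × [f^{(1)}(31) − f^{(1)}(8)] = 1/12 × (-3.24844e-06 − (-0.000732422)) = 6.07645e-05.
After k=1: 0.00834632.
k=2: B_{4}/(4)! × [f^{(3)}(31) − f^{(3)}(8)] = −1/720 × (-6.76054e-08 − (-0.000228882)) = -3.17798e-07.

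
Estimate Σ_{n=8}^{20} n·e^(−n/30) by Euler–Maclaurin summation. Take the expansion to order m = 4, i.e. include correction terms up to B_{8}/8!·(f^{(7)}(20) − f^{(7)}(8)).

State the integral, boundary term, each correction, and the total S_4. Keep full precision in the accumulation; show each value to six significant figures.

Integral: ∫_8^20 x·e^(−x/30) dx = 103.033.
½[f(8) + f(20)] = ½[6.12743 + 10.2683] = 8.19788.
So far: 111.231.
k=1: B_{2}/(2)! × [f^{(1)}(20) − f^{(1)}(8)] = 1/12 × (0.171139 − 0.561681) = -0.0325451.
Running total after k=1: 111.198.
k=2: B_{4}/(4)! × [f^{(3)}(20) − f^{(3)}(8)] = −1/720 × (0.00133108 − 0.00232615) = 1.38204e-06.
Running total after k=2: 111.198.
k=3: B_{6}/(6)! × [f^{(5)}(20) − f^{(5)}(8)] = 1/30240 × (2.74668e-06 − 4.47580e-06) = -5.71799e-11.
Running total after k=3: 111.198.
k=4: B_{8}/(8)! × [f^{(7)}(20) − f^{(7)}(8)] = −1/1209600 × (4.46041e-09 − 7.07442e-09) = 2.16105e-15.

S_4 ≈ 111.198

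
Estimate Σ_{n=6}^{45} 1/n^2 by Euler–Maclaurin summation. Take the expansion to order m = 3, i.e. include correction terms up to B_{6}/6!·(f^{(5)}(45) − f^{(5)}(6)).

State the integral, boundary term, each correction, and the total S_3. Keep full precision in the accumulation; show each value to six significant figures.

S_3 ≈ 0.159346

The integral term ∫_6^45 1/x^2 dx = 0.144444.
Boundary: ½(f(6) + f(45)) = ½(0.0277778 + 0.000493827) = 0.0141358.
Running total after boundary: 0.158580.
k=1: B_{2}/(2)! × [f^{(1)}(45) − f^{(1)}(6)] = 1/12 × (-2.19479e-05 − (-0.00925926)) = 0.000769776.
Running total after k=1: 0.159350.
k=2: B_{4}/(4)! × [f^{(3)}(45) − f^{(3)}(6)] = −1/720 × (-1.30061e-07 − (-0.00308642)) = -4.28651e-06.
Running total after k=2: 0.159346.
k=3: B_{6}/(6)! × [f^{(5)}(45) − f^{(5)}(6)] = 1/30240 × (-1.92684e-09 − (-0.00257202)) = 8.50534e-08.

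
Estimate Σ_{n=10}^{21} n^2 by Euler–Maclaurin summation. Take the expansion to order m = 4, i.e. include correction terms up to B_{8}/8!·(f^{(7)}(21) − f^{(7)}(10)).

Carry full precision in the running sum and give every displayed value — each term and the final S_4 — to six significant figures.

S_4 ≈ 3026.00

The integral term ∫_10^21 x^2 dx = 2753.67.
Endpoint term: (f(10) + f(21))/2 = (100.000 + 441.000)/2 = 270.500.
Integral + boundary = 3024.17.
Correction k=1: B_{2}/2! · (f^{(1)}(21) − f^{(1)}(10)) = 1/12 · (42.0000 − 20.0000) = 1.83333.
After k=1: 3026.00.
Correction k=2: B_{4}/4! · (f^{(3)}(21) − f^{(3)}(10)) = −1/720 · (0.00000 − 0.00000) = 0.00000.
After k=2: 3026.00.
Correction k=3: B_{6}/6! · (f^{(5)}(21) − f^{(5)}(10)) = 1/30240 · (0.00000 − 0.00000) = 0.00000.
After k=3: 3026.00.
Correction k=4: B_{8}/8! · (f^{(7)}(21) − f^{(7)}(10)) = −1/1209600 · (0.00000 − 0.00000) = 0.00000.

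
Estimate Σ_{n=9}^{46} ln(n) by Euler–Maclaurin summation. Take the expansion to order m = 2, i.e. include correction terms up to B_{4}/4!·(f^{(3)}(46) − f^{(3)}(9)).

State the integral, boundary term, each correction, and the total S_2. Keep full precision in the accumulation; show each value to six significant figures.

The integral term ∫_9^46 ln(x) dx = 119.342.
Endpoint term: (f(9) + f(46))/2 = (2.19722 + 3.82864)/2 = 3.01293.
So far: 122.355.
k=1: B_{2}/(2)! × [f^{(1)}(46) − f^{(1)}(9)] = 1/12 × (0.0217391 − 0.111111) = -0.00744767.
After k=1: 122.348.
k=2: B_{4}/(4)! × [f^{(3)}(46) − f^{(3)}(9)] = −1/720 × (2.05474e-05 − 0.00274348) = 3.78186e-06.

S_2 ≈ 122.348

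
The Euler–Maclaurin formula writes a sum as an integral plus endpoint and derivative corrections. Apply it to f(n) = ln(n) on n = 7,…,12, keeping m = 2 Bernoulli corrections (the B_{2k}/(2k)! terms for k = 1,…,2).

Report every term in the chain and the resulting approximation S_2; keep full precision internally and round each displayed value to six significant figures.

S_2 ≈ 13.4080

The integral term ∫_7^12 ln(x) dx = 11.1975.
Endpoint term: (f(7) + f(12))/2 = (1.94591 + 2.48491)/2 = 2.21541.
So far: 13.4129.
Correction k=1: B_{2}/2! · (f^{(1)}(12) − f^{(1)}(7)) = 1/12 · (0.0833333 − 0.142857) = -0.00496032.
After k=1: 13.4080.
Correction k=2: B_{4}/4! · (f^{(3)}(12) − f^{(3)}(7)) = −1/720 · (0.00115741 − 0.00583090) = 6.49097e-06.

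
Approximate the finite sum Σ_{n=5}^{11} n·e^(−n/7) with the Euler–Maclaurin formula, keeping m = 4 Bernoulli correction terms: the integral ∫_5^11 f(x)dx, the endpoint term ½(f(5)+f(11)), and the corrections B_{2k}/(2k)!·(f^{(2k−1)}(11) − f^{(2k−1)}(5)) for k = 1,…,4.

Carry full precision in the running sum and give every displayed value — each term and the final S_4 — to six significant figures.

The integral term ∫_5^11 x·e^(−x/7) dx = 14.9452.
½[f(5) + f(11)] = ½[2.44771 + 2.28523] = 2.36647.
Integral + boundary = 17.3117.
k=1: B_{2}/(2)! × [f^{(1)}(11) − f^{(1)}(5)] = 1/12 × (-0.118713 − 0.139869) = -0.0215485.
Partial sum through k=1: 17.2901.
k=2: B_{4}/(4)! × [f^{(3)}(11) − f^{(3)}(5)] = −1/720 × (0.00605680 − 0.0228358) = 2.33041e-05.
Partial sum through k=2: 17.2902.
k=3: B_{6}/(6)! × [f^{(5)}(11) − f^{(5)}(5)] = 1/30240 × (0.000296660 − 0.000873817) = -1.90859e-08.
Partial sum through k=3: 17.2902.
k=4: B_{8}/(8)! × [f^{(7)}(11) − f^{(7)}(5)] = −1/1209600 × (9.58594e-06 − 2.61551e-05) = 1.36980e-11.

S_4 ≈ 17.2902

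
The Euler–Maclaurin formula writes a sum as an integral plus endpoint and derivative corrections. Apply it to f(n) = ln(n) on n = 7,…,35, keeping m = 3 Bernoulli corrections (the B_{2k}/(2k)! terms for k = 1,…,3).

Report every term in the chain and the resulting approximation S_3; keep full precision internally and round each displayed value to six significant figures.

∫_7^35 ln(x) dx evaluates to 82.8158.
Boundary: ½(f(7) + f(35)) = ½(1.94591 + 3.55535) = 2.75063.
Integral + boundary = 85.5664.
k=1: B_{2}/(2)! × [f^{(1)}(35) − f^{(1)}(7)] = 1/12 × (0.0285714 − 0.142857) = -0.00952381.
Partial sum through k=1: 85.5569.
k=2: B_{4}/(4)! × [f^{(3)}(35) − f^{(3)}(7)] = −1/720 × (4.66472e-05 − 0.00583090) = 8.03369e-06.
Partial sum through k=2: 85.5569.
k=3: B_{6}/(6)! × [f^{(5)}(35) − f^{(5)}(7)] = 1/30240 × (4.56952e-07 − 0.00142798) = -4.72063e-08.

S_3 ≈ 85.5569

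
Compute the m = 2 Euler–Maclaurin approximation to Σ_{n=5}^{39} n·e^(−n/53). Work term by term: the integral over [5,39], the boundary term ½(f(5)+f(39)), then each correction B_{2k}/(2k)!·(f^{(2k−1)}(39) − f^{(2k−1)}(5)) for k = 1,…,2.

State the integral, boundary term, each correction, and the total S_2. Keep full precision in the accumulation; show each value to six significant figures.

The integral term ∫_5^39 x·e^(−x/53) dx = 461.175.
Endpoint term: (f(5) + f(39))/2 = (4.54987 + 18.6848)/2 = 11.6174.
Integral + boundary = 472.792.
Correction k=1: B_{2}/2! · (f^{(1)}(39) − f^{(1)}(5)) = 1/12 · (0.126554 − 0.824127) = -0.0581311.
After k=1: 472.734.
Correction k=2: B_{4}/4! · (f^{(3)}(39) − f^{(3)}(5)) = −1/720 · (0.000386170 − 0.000941287) = 7.70996e-07.

S_2 ≈ 472.734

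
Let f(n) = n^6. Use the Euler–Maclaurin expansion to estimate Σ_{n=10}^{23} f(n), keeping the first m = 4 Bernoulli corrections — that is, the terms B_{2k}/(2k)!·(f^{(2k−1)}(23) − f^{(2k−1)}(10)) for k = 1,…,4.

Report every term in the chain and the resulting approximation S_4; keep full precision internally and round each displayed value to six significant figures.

Integral: ∫_10^23 x^6 dx = 4.84975e+08.
½[f(10) + f(23)] = ½[1.00000e+06 + 1.48036e+08] = 7.45179e+07.
Integral + boundary = 5.59493e+08.
Correction k=1: B_{2}/2! · (f^{(1)}(23) − f^{(1)}(10)) = 1/12 · (3.86181e+07 − 600000) = 3.16817e+06.
Running total after k=1: 5.62661e+08.
Correction k=2: B_{4}/4! · (f^{(3)}(23) − f^{(3)}(10)) = −1/720 · (1.46004e+06 − 120000) = -1861.17.
Running total after k=2: 5.62659e+08.
Correction k=3: B_{6}/6! · (f^{(5)}(23) − f^{(5)}(10)) = 1/30240 · (16560.0 − 7200.00) = 0.309524.
Running total after k=3: 5.62659e+08.
Correction k=4: B_{8}/8! · (f^{(7)}(23) − f^{(7)}(10)) = −1/1209600 · (0.00000 − 0.00000) = 0.00000.

S_4 ≈ 5.62659e+08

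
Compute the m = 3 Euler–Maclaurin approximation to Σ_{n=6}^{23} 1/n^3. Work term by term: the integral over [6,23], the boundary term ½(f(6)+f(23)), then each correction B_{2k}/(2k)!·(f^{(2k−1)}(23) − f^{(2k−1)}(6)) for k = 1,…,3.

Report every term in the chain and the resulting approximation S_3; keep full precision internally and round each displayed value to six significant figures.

Integral: ∫_6^23 1/x^3 dx = 0.0129437.
½[f(6) + f(23)] = ½[0.00462963 + 8.21895e-05] = 0.00235591.
Integral + boundary = 0.0152996.
k=1: B_{2}/(2)! × [f^{(1)}(23) − f^{(1)}(6)] = 1/12 × (-1.07204e-05 − (-0.00231481)) = 0.000192008.
Partial sum through k=1: 0.0154916.
k=2: B_{4}/(4)! × [f^{(3)}(23) − f^{(3)}(6)] = −1/720 × (-4.05307e-07 − (-0.00128601)) = -1.78556e-06.
Partial sum through k=2: 0.0154898.
k=3: B_{6}/(6)! × [f^{(5)}(23) − f^{(5)}(6)] = 1/30240 × (-3.21794e-08 − (-0.00150034)) = 4.96135e-08.

S_3 ≈ 0.0154899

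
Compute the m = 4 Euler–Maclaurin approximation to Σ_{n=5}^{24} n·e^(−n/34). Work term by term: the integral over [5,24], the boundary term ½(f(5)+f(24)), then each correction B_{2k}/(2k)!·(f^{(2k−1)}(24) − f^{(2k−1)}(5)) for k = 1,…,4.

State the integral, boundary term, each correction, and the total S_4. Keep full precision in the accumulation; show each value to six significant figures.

Integral: ∫_5^24 x·e^(−x/34) dx = 171.138.
Endpoint term: (f(5) + f(24))/2 = (4.31622 + 11.8481)/2 = 8.08218.
Integral + boundary = 179.220.
Correction k=1: B_{2}/2! · (f^{(1)}(24) − f^{(1)}(5)) = 1/12 · (0.145198 − 0.736296) = -0.0492581.
After k=1: 179.171.
Correction k=2: B_{4}/4! · (f^{(3)}(24) − f^{(3)}(5)) = −1/720 · (0.000979709 − 0.00213043) = 1.59823e-06.
After k=2: 179.171.
Correction k=3: B_{6}/6! · (f^{(5)}(24) − f^{(5)}(5)) = 1/30240 · (1.58634e-06 − 3.13489e-06) = -5.12086e-11.
After k=3: 179.171.
Correction k=4: B_{8}/8! · (f^{(7)}(24) − f^{(7)}(5)) = −1/1209600 · (2.01141e-09 − 3.82945e-09) = 1.50301e-15.

S_4 ≈ 179.171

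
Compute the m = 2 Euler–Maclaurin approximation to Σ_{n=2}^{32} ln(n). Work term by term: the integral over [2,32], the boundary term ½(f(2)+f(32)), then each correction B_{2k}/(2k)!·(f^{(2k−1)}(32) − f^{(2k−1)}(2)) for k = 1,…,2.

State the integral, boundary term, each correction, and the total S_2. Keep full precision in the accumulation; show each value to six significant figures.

S_2 ≈ 81.5580

The integral term ∫_2^32 ln(x) dx = 79.5173.
½[f(2) + f(32)] = ½[0.693147 + 3.46574] = 2.07944.
So far: 81.5967.
Correction k=1: B_{2}/2! · (f^{(1)}(32) − f^{(1)}(2)) = 1/12 · (0.0312500 − 0.500000) = -0.0390625.
After k=1: 81.5576.
Correction k=2: B_{4}/4! · (f^{(3)}(32) − f^{(3)}(2)) = −1/720 · (6.10352e-05 − 0.250000) = 0.000347137.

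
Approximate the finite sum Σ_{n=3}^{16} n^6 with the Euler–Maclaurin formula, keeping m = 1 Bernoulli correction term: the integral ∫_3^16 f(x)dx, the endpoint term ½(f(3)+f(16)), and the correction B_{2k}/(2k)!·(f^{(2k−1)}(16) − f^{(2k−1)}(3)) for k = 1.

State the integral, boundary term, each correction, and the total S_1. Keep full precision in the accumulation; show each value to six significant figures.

Integral: ∫_3^16 x^6 dx = 3.83476e+07.
Boundary: ½(f(3) + f(16)) = ½(729.000 + 1.67772e+07) = 8.38897e+06.
Integral + boundary = 4.67366e+07.
Correction k=1: B_{2}/2! · (f^{(1)}(16) − f^{(1)}(3)) = 1/12 · (6.29146e+06 − 1458.00) = 524166.

S_1 ≈ 4.72607e+07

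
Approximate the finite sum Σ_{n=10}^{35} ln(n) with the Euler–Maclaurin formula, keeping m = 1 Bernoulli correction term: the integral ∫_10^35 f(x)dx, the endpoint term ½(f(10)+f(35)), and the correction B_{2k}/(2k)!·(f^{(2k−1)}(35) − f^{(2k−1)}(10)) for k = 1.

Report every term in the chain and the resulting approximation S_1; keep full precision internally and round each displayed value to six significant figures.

S_1 ≈ 79.3343

∫_10^35 ln(x) dx evaluates to 76.4113.
Endpoint term: (f(10) + f(35))/2 = (2.30259 + 3.55535)/2 = 2.92897.
So far: 79.3403.
k=1: B_{2}/(2)! × [f^{(1)}(35) − f^{(1)}(10)] = 1/12 × (0.0285714 − 0.100000) = -0.00595238.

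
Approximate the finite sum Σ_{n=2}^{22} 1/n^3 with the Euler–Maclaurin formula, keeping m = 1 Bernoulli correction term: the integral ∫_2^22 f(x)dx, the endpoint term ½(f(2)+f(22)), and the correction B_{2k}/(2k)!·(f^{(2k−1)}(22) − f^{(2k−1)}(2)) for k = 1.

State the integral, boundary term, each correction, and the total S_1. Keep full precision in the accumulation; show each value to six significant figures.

S_1 ≈ 0.202138

∫_2^22 1/x^3 dx evaluates to 0.123967.
Endpoint term: (f(2) + f(22))/2 = (0.125000 + 9.39144e-05)/2 = 0.0625470.
Integral + boundary = 0.186514.
Correction k=1: B_{2}/2! · (f^{(1)}(22) − f^{(1)}(2)) = 1/12 · (-1.28065e-05 − (-0.187500)) = 0.0156239.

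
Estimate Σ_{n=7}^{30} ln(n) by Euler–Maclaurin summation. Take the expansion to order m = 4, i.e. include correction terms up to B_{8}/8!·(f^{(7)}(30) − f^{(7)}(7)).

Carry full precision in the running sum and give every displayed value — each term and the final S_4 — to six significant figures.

∫_7^30 ln(x) dx evaluates to 65.4146.
½[f(7) + f(30)] = ½[1.94591 + 3.40120] = 2.67355.
Integral + boundary = 68.0881.
Order-1 term: 1/12 · (0.0333333 − 0.142857) = -0.00912698.
Partial sum through k=1: 68.0790.
Order-2 term: −1/720 · (7.40741e-05 − 0.00583090) = 7.99560e-06.
Partial sum through k=2: 68.0790.
Order-3 term: 1/30240 · (9.87654e-07 − 0.00142798) = -4.71888e-08.
Partial sum through k=3: 68.0790.
Order-4 term: −1/1209600 · (3.29218e-08 − 0.000874271) = 7.22750e-10.

S_4 ≈ 68.0790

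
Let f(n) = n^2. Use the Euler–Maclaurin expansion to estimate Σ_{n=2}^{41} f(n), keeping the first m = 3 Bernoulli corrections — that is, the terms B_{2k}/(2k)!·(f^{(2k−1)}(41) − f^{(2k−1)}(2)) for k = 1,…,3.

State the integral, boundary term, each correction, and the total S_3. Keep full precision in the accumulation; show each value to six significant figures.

The integral term ∫_2^41 x^2 dx = 22971.0.
Boundary: ½(f(2) + f(41)) = ½(4.00000 + 1681.00) = 842.500.
Running total after boundary: 23813.5.
Order-1 term: 1/12 · (82.0000 − 4.00000) = 6.50000.
Running total after k=1: 23820.0.
Order-2 term: −1/720 · (0.00000 − 0.00000) = 0.00000.
Running total after k=2: 23820.0.
Order-3 term: 1/30240 · (0.00000 − 0.00000) = 0.00000.

S_3 ≈ 23820.0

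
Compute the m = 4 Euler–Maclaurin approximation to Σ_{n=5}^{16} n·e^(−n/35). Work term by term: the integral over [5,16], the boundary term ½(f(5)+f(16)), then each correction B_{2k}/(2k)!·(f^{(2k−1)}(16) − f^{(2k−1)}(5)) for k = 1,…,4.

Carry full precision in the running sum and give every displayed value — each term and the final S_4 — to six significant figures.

S_4 ≈ 90.7622

Integral: ∫_5^16 x·e^(−x/35) dx = 83.5636.
Boundary: ½(f(5) + f(16)) = ½(4.33439 + 10.1294) = 7.23191.
Running total after boundary: 90.7955.
Correction k=1: B_{2}/2! · (f^{(1)}(16) − f^{(1)}(5)) = 1/12 · (0.343677 − 0.743038) = -0.0332801.
After k=1: 90.7622.
Correction k=2: B_{4}/4! · (f^{(3)}(16) − f^{(3)}(5)) = −1/720 · (0.00131417 − 0.00202187) = 9.82922e-07.
After k=2: 90.7622.
Correction k=3: B_{6}/6! · (f^{(5)}(16) − f^{(5)}(5)) = 1/30240 · (1.91656e-06 − 2.80586e-06) = -2.94082e-11.
After k=3: 90.7622.
Correction k=4: B_{8}/8! · (f^{(7)}(16) − f^{(7)}(5)) = −1/1209600 · (2.25333e-09 − 3.23365e-09) = 8.10450e-16.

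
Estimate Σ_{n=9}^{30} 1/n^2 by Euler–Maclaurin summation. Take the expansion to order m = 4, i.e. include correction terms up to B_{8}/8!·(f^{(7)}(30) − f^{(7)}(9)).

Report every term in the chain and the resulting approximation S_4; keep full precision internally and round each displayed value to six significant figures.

∫_9^30 1/x^2 dx evaluates to 0.0777778.
½[f(9) + f(30)] = ½[0.0123457 + 0.00111111] = 0.00672840.
So far: 0.0845062.
k=1: B_{2}/(2)! × [f^{(1)}(30) − f^{(1)}(9)] = 1/12 × (-7.40741e-05 − (-0.00274348)) = 0.000222451.
After k=1: 0.0847286.
k=2: B_{4}/(4)! × [f^{(3)}(30) − f^{(3)}(9)] = −1/720 × (-9.87654e-07 − (-0.000406442)) = -5.63131e-07.
After k=2: 0.0847281.
k=3: B_{6}/(6)! × [f^{(5)}(30) − f^{(5)}(9)] = 1/30240 × (-3.29218e-08 − (-0.000150534)) = 4.97689e-09.
After k=3: 0.0847281.
k=4: B_{8}/(8)! × [f^{(7)}(30) − f^{(7)}(9)] = −1/1209600 × (-2.04847e-09 − (-0.000104073)) = -8.60375e-11.

S_4 ≈ 0.0847281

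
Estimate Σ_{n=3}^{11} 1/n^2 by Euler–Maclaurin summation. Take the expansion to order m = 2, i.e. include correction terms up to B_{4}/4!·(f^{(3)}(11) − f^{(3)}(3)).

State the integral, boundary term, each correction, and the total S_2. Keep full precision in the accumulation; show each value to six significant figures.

Integral: ∫_3^11 1/x^2 dx = 0.242424.
Endpoint term: (f(3) + f(11))/2 = (0.111111 + 0.00826446)/2 = 0.0596878.
Running total after boundary: 0.302112.
k=1: B_{2}/(2)! × [f^{(1)}(11) − f^{(1)}(3)] = 1/12 × (-0.00150263 − (-0.0740741)) = 0.00604762.
After k=1: 0.308160.
k=2: B_{4}/(4)! × [f^{(3)}(11) − f^{(3)}(3)] = −1/720 × (-0.000149021 − (-0.0987654)) = -0.000136967.

S_2 ≈ 0.308023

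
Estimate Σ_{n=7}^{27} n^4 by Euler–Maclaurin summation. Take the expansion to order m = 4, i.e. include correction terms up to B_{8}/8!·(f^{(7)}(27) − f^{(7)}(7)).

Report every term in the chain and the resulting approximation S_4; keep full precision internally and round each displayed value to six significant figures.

∫_7^27 x^4 dx evaluates to 2.86642e+06.
½[f(7) + f(27)] = ½[2401.00 + 531441] = 266921.
So far: 3.13334e+06.
Correction k=1: B_{2}/2! · (f^{(1)}(27) − f^{(1)}(7)) = 1/12 · (78732.0 − 1372.00) = 6446.67.
Running total after k=1: 3.13979e+06.
Correction k=2: B_{4}/4! · (f^{(3)}(27) − f^{(3)}(7)) = −1/720 · (648.000 − 168.000) = -0.666667.
Running total after k=2: 3.13979e+06.
Correction k=3: B_{6}/6! · (f^{(5)}(27) − f^{(5)}(7)) = 1/30240 · (0.00000 − 0.00000) = 0.00000.
Running total after k=3: 3.13979e+06.
Correction k=4: B_{8}/8! · (f^{(7)}(27) − f^{(7)}(7)) = −1/1209600 · (0.00000 − 0.00000) = 0.00000.

S_4 ≈ 3.13979e+06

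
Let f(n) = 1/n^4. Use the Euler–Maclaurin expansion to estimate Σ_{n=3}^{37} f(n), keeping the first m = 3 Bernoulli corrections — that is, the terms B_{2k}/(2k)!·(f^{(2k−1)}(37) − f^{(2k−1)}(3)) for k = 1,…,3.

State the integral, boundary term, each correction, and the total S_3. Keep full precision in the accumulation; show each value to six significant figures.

The integral term ∫_3^37 1/x^4 dx = 0.0123391.
Endpoint term: (f(3) + f(37))/2 = (0.0123457 + 5.33572e-07)/2 = 0.00617311.
Running total after boundary: 0.0185122.
Order-1 term: 1/12 · (-5.76835e-08 − (-0.0164609)) = 0.00137174.
Running total after k=1: 0.0198839.
Order-2 term: −1/720 · (-1.26406e-09 − (-0.0548697)) = -7.62079e-05.
Running total after k=2: 0.0198077.
Order-3 term: 1/30240 · (-5.17075e-11 − (-0.341411)) = 1.12901e-05.

S_3 ≈ 0.0198190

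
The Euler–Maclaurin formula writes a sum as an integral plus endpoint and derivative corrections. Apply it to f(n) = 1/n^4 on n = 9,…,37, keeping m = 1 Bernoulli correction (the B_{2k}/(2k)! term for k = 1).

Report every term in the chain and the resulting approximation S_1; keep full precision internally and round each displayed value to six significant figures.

S_1 ≈ 0.000532782

The integral term ∫_9^37 1/x^4 dx = 0.000450667.
Endpoint term: (f(9) + f(37))/2 = (0.000152416 + 5.33572e-07)/2 = 7.64747e-05.
So far: 0.000527141.
Order-1 term: 1/12 · (-5.76835e-08 − (-6.77404e-05)) = 5.64022e-06.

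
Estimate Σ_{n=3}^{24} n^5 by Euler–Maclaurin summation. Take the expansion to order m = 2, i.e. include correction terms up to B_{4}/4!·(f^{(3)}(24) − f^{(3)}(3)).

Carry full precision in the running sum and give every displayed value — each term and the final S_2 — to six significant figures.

S_2 ≈ 3.59700e+07

Integral: ∫_3^24 x^5 dx = 3.18504e+07.
Endpoint term: (f(3) + f(24))/2 = (243.000 + 7.96262e+06)/2 = 3.98143e+06.
Running total after boundary: 3.58318e+07.
Correction k=1: B_{2}/2! · (f^{(1)}(24) − f^{(1)}(3)) = 1/12 · (1.65888e+06 − 405.000) = 138206.
Running total after k=1: 3.59700e+07.
Correction k=2: B_{4}/4! · (f^{(3)}(24) − f^{(3)}(3)) = −1/720 · (34560.0 − 540.000) = -47.2500.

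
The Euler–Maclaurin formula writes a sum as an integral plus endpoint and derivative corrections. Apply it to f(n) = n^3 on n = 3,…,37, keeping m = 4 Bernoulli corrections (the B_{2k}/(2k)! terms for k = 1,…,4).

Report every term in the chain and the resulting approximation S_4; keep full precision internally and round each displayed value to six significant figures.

Integral: ∫_3^37 x^3 dx = 468520.
Endpoint term: (f(3) + f(37))/2 = (27.0000 + 50653.0)/2 = 25340.0.
Integral + boundary = 493860.
Order-1 term: 1/12 · (4107.00 − 27.0000) = 340.000.
Running total after k=1: 494200.
Order-2 term: −1/720 · (6.00000 − 6.00000) = 0.00000.
Running total after k=2: 494200.
Order-3 term: 1/30240 · (0.00000 − 0.00000) = 0.00000.
Running total after k=3: 494200.
Order-4 term: −1/1209600 · (0.00000 − 0.00000) = 0.00000.

S_4 ≈ 494200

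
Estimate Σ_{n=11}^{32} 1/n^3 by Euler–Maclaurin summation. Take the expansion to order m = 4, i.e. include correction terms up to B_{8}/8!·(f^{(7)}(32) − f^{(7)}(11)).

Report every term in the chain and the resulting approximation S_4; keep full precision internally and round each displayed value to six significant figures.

The integral term ∫_11^32 1/x^3 dx = 0.00364395.
½[f(11) + f(32)] = ½[0.000751315 + 3.05176e-05] = 0.000390916.
So far: 0.00403487.
Order-1 term: 1/12 · (-2.86102e-06 − (-0.000204904)) = 1.68369e-05.
Partial sum through k=1: 0.00405170.
Order-2 term: −1/720 · (-5.58794e-08 − (-3.38684e-05)) = -4.69619e-08.
Partial sum through k=2: 0.00405166.
Order-3 term: 1/30240 · (-2.29193e-09 − (-1.17560e-05)) = 3.88680e-10.
Partial sum through k=3: 0.00405166.
Order-4 term: −1/1209600 · (-1.61151e-10 − (-6.99530e-06)) = -5.78302e-12.

S_4 ≈ 0.00405166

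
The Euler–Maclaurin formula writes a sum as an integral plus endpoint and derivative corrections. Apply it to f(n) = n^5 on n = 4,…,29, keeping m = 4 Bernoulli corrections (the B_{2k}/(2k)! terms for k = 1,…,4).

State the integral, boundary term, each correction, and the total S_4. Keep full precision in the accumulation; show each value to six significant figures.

S_4 ≈ 1.09687e+08

∫_4^29 x^5 dx evaluates to 9.91365e+07.
Boundary: ½(f(4) + f(29)) = ½(1024.00 + 2.05111e+07) = 1.02561e+07.
Integral + boundary = 1.09393e+08.
k=1: B_{2}/(2)! × [f^{(1)}(29) − f^{(1)}(4)] = 1/12 × (3.53640e+06 − 1280.00) = 294594.
Partial sum through k=1: 1.09687e+08.
k=2: B_{4}/(4)! × [f^{(3)}(29) − f^{(3)}(4)] = −1/720 × (50460.0 − 960.000) = -68.7500.
Partial sum through k=2: 1.09687e+08.
k=3: B_{6}/(6)! × [f^{(5)}(29) − f^{(5)}(4)] = 1/30240 × (120.000 − 120.000) = 0.00000.
Partial sum through k=3: 1.09687e+08.
k=4: B_{8}/(8)! × [f^{(7)}(29) − f^{(7)}(4)] = −1/1209600 × (0.00000 − 0.00000) = 0.00000.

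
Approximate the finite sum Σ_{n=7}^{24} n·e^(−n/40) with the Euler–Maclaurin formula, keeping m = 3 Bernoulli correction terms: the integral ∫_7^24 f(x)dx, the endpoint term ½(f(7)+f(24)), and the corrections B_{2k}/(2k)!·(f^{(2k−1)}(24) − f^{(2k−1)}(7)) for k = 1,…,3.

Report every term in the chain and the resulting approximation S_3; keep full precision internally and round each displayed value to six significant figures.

The integral term ∫_7^24 x·e^(−x/40) dx = 173.221.
Boundary: ½(f(7) + f(24)) = ½(5.87620 + 13.1715) = 9.52384.
Running total after boundary: 182.745.
Order-1 term: 1/12 · (0.219525 − 0.692552) = -0.0394189.
After k=1: 182.706.
Order-2 term: −1/720 · (0.000823217 − 0.00148217) = 9.15207e-07.
After k=2: 182.706.
Order-3 term: 1/30240 · (9.43270e-07 − 1.58218e-06) = -2.11280e-11.

S_3 ≈ 182.706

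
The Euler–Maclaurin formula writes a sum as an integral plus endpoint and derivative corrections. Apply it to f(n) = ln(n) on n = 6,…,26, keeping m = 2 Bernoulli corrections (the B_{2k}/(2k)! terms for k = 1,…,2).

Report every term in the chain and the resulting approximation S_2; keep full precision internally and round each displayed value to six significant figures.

The integral term ∫_6^26 ln(x) dx = 53.9600.
½[f(6) + f(26)] = ½[1.79176 + 3.25810] = 2.52493.
Running total after boundary: 56.4849.
k=1: B_{2}/(2)! × [f^{(1)}(26) − f^{(1)}(6)] = 1/12 × (0.0384615 − 0.166667) = -0.0106838.
After k=1: 56.4742.
k=2: B_{4}/(4)! × [f^{(3)}(26) − f^{(3)}(6)] = −1/720 × (0.000113792 − 0.00925926) = 1.27020e-05.

S_2 ≈ 56.4742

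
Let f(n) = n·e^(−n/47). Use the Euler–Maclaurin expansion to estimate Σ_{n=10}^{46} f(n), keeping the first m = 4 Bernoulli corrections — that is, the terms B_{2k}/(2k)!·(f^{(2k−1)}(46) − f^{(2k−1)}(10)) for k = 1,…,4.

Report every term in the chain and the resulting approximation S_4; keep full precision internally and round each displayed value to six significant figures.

Integral: ∫_10^46 x·e^(−x/47) dx = 522.977.
Endpoint term: (f(10) + f(46))/2 = (8.08345 + 17.2864)/2 = 12.6849.
Running total after boundary: 535.662.
Order-1 term: 1/12 · (0.00799554 − 0.636357) = -0.0523634.
After k=1: 535.609.
Order-2 term: −1/720 · (0.000343855 − 0.00101994) = 9.39006e-07.
After k=2: 535.609.
Order-3 term: 1/30240 · (3.09684e-07 − 7.93031e-07) = -1.59837e-11.
After k=3: 535.609.
Order-4 term: −1/1209600 · (2.09917e-10 − 5.08982e-10) = 2.47243e-16.

S_4 ≈ 535.609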